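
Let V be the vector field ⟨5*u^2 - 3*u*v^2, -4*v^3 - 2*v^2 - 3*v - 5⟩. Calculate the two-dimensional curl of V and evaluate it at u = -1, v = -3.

∂V₂/∂u = 0
∂V₁/∂v = -6*u*v
Scalar curl = 6*u*v
At (-1, -3): 18.

18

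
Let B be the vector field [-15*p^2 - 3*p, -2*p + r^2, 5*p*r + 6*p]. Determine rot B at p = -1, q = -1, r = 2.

(∇×B)₁ = ∂B₃/∂q − ∂B₂/∂r = -2*r
(∇×B)₂ = ∂B₁/∂r − ∂B₃/∂p = -5*r - 6
(∇×B)₃ = ∂B₂/∂p − ∂B₁/∂q = -2
∇×B = (-2*r, -5*r - 6, -2)
At (-1, -1, 2): (-4, -16, -2).

(-4, -16, -2)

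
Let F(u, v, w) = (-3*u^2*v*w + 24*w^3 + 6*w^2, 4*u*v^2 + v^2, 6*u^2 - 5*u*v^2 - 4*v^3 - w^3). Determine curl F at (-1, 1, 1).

(∇×F)₁ = ∂F₃/∂v − ∂F₂/∂w = -10*u*v - 12*v^2
(∇×F)₂ = ∂F₁/∂w − ∂F₃/∂u = -3*u^2*v - 12*u + 5*v^2 + 72*w^2 + 12*w
(∇×F)₃ = ∂F₂/∂u − ∂F₁/∂v = 3*u^2*w + 4*v^2
∇×F = (-10*u*v - 12*v^2, -3*u^2*v - 12*u + 5*v^2 + 72*w^2 + 12*w, 3*u^2*w + 4*v^2)
At (-1, 1, 1): (-2, 98, 7).

(-2, 98, 7)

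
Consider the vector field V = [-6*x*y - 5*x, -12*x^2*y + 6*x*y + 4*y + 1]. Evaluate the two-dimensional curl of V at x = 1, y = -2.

42

∂V₂/∂x = -24*x*y + 6*y
∂V₁/∂y = -6*x
Scalar curl = -24*x*y + 6*x + 6*y
At (1, -2): 42.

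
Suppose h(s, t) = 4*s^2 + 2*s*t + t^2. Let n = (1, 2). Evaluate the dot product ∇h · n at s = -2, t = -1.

∂h/∂s = 8*s + 2*t
∂h/∂t = 2*s + 2*t
∇h at (-2, -1) = (-18, -6)
∇h · n = (-18)(1) + (-6)(2) = -30

-30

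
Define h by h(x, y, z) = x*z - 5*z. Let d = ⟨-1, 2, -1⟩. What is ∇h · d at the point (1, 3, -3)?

7

∂h/∂x = z
∂h/∂y = 0
∂h/∂z = x - 5
∇h at (1, 3, -3) = (-3, 0, -4)
∇h · d = (-3)(-1) + (0)(2) + (-4)(-1) = 7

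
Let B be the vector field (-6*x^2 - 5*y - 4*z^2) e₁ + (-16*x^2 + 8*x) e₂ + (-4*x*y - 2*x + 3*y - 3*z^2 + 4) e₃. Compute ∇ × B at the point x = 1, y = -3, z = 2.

(-1, -26, -19)

(∇×B)₁ = ∂B₃/∂y − ∂B₂/∂z = -4*x + 3
(∇×B)₂ = ∂B₁/∂z − ∂B₃/∂x = 4*y - 8*z + 2
(∇×B)₃ = ∂B₂/∂x − ∂B₁/∂y = -32*x + 13
∇×B = (-4*x + 3, 4*y - 8*z + 2, -32*x + 13)
At (1, -3, 2): (-1, -26, -19).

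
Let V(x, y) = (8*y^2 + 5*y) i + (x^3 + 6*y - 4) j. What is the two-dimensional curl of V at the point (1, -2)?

30

∂V₂/∂x = 3*x^2
∂V₁/∂y = 16*y + 5
Scalar curl = 3*x^2 - 16*y - 5
At (1, -2): 30.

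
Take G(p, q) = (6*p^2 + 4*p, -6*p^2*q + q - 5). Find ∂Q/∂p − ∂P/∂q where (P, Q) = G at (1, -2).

24

∂G₂/∂p = -12*p*q
∂G₁/∂q = 0
Scalar curl = -12*p*q
At (1, -2): 24.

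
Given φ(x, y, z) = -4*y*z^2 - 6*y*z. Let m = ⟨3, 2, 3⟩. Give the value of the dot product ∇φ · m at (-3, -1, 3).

∂φ/∂x = 0
∂φ/∂y = -4*z^2 - 6*z
∂φ/∂z = -8*y*z - 6*y
∇φ at (-3, -1, 3) = (0, -54, 30)
∇φ · m = (0)(3) + (-54)(2) + (30)(3) = -18

-18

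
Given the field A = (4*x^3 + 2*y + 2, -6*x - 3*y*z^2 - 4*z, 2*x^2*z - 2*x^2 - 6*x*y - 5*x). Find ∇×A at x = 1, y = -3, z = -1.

(16, -5, -8)

(∇×A)₁ = ∂A₃/∂y − ∂A₂/∂z = -6*x + 6*y*z + 4
(∇×A)₂ = ∂A₁/∂z − ∂A₃/∂x = -4*x*z + 4*x + 6*y + 5
(∇×A)₃ = ∂A₂/∂x − ∂A₁/∂y = -8
∇×A = (-6*x + 6*y*z + 4, -4*x*z + 4*x + 6*y + 5, -8)
At (1, -3, -1): (16, -5, -8).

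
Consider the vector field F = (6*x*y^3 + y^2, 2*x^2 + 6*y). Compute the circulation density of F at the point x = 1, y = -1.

∂F₂/∂x = 4*x
∂F₁/∂y = 18*x*y^2 + 2*y
Scalar curl = -18*x*y^2 + 4*x - 2*y
At (1, -1): -12.

-12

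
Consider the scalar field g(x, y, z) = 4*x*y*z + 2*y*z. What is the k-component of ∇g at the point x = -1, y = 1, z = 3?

(∇g)_3 = ∂g/∂z = 4*x*y + 2*y
At (-1, 1, 3): -2.

-2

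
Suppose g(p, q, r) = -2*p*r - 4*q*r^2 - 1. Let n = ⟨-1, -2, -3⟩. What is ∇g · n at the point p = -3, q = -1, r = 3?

∂g/∂p = -2*r
∂g/∂q = -4*r^2
∂g/∂r = -2*p - 8*q*r
∇g at (-3, -1, 3) = (-6, -36, 30)
∇g · n = (-6)(-1) + (-36)(-2) + (30)(-3) = -12

-12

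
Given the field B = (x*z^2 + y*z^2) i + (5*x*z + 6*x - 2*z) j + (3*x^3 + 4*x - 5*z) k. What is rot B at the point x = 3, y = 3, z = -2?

(-13, -109, -8)

(∇×B)₁ = ∂B₃/∂y − ∂B₂/∂z = -5*x + 2
(∇×B)₂ = ∂B₁/∂z − ∂B₃/∂x = -9*x^2 + 2*x*z + 2*y*z - 4
(∇×B)₃ = ∂B₂/∂x − ∂B₁/∂y = -z^2 + 5*z + 6
∇×B = (-5*x + 2, -9*x^2 + 2*x*z + 2*y*z - 4, -z^2 + 5*z + 6)
At (3, 3, -2): (-13, -109, -8).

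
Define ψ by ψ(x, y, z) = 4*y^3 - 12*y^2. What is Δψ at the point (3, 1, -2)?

∂²ψ/∂x² = 0
∂²ψ/∂y² = 24*(y - 1)
∂²ψ/∂z² = 0
∇²ψ = 24*y - 24
At (3, 1, -2): 0.

0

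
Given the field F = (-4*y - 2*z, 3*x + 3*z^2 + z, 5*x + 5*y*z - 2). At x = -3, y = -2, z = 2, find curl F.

(∇×F)₁ = ∂F₃/∂y − ∂F₂/∂z = -z - 1
(∇×F)₂ = ∂F₁/∂z − ∂F₃/∂x = -7
(∇×F)₃ = ∂F₂/∂x − ∂F₁/∂y = 7
∇×F = (-z - 1, -7, 7)
At (-3, -2, 2): (-3, -7, 7).

(-3, -7, 7)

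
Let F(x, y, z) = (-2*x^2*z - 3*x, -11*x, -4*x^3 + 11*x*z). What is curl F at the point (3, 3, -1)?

(∇×F)₁ = ∂F₃/∂y − ∂F₂/∂z = 0
(∇×F)₂ = ∂F₁/∂z − ∂F₃/∂x = 10*x^2 - 11*z
(∇×F)₃ = ∂F₂/∂x − ∂F₁/∂y = -11
∇×F = (0, 10*x^2 - 11*z, -11)
At (3, 3, -1): (0, 101, -11).

(0, 101, -11)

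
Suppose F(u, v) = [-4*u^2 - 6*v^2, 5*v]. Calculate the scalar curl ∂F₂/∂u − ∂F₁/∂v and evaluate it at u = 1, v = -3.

∂F₂/∂u = 0
∂F₁/∂v = -12*v
Scalar curl = 12*v
At (1, -3): -36.

-36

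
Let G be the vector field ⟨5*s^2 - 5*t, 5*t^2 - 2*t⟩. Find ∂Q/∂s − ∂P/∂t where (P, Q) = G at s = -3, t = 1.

∂G₂/∂s = 0
∂G₁/∂t = -5
Scalar curl = 5
At (-3, 1): 5.

5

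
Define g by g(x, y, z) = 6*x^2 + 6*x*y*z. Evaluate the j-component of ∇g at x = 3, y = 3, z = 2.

(∇g)_2 = ∂g/∂y = 6*x*z
At (3, 3, 2): 36.

36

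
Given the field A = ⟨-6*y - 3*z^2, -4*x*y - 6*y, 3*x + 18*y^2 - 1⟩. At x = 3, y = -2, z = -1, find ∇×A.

(-72, 3, 14)

(∇×A)₁ = ∂A₃/∂y − ∂A₂/∂z = 36*y
(∇×A)₂ = ∂A₁/∂z − ∂A₃/∂x = -6*z - 3
(∇×A)₃ = ∂A₂/∂x − ∂A₁/∂y = -4*y + 6
∇×A = (36*y, -6*z - 3, -4*y + 6)
At (3, -2, -1): (-72, 3, 14).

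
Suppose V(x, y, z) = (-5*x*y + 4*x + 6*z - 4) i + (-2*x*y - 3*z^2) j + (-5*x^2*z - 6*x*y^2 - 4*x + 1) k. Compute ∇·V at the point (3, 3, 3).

-62

∂V₁/∂x = -5*y + 4
∂V₂/∂y = -2*x
∂V₃/∂z = -5*x^2
∇·V = -5*x^2 - 2*x - 5*y + 4
At (3, 3, 3): -62.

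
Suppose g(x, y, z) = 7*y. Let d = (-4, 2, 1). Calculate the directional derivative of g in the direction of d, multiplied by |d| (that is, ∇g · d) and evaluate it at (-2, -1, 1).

14

∂g/∂x = 0
∂g/∂y = 7
∂g/∂z = 0
∇g at (-2, -1, 1) = (0, 7, 0)
∇g · d = (0)(-4) + (7)(2) + (0)(1) = 14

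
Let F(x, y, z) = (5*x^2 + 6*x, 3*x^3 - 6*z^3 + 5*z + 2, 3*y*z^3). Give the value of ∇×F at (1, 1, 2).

(91, 0, 9)

(∇×F)₁ = ∂F₃/∂y − ∂F₂/∂z = 3*z^3 + 18*z^2 - 5
(∇×F)₂ = ∂F₁/∂z − ∂F₃/∂x = 0
(∇×F)₃ = ∂F₂/∂x − ∂F₁/∂y = 9*x^2
∇×F = (3*z^3 + 18*z^2 - 5, 0, 9*x^2)
At (1, 1, 2): (91, 0, 9).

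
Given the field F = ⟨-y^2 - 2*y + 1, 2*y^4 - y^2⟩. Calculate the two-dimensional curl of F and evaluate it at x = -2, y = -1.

0

∂F₂/∂x = 0
∂F₁/∂y = -2*y - 2
Scalar curl = 2*y + 2
At (-2, -1): 0.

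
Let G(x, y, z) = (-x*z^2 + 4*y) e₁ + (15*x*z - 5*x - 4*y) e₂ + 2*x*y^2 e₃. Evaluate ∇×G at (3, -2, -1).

(-69, -2, -24)

(∇×G)₁ = ∂G₃/∂y − ∂G₂/∂z = 4*x*y - 15*x
(∇×G)₂ = ∂G₁/∂z − ∂G₃/∂x = -2*x*z - 2*y^2
(∇×G)₃ = ∂G₂/∂x − ∂G₁/∂y = 15*z - 9
∇×G = (4*x*y - 15*x, -2*x*z - 2*y^2, 15*z - 9)
At (3, -2, -1): (-69, -2, -24).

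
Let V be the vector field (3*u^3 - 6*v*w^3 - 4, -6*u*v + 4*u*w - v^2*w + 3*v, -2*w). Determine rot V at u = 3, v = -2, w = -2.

(-8, 144, -44)

(∇×V)₁ = ∂V₃/∂v − ∂V₂/∂w = -4*u + v^2
(∇×V)₂ = ∂V₁/∂w − ∂V₃/∂u = -18*v*w^2
(∇×V)₃ = ∂V₂/∂u − ∂V₁/∂v = -6*v + 6*w^3 + 4*w
∇×V = (-4*u + v^2, -18*v*w^2, -6*v + 6*w^3 + 4*w)
At (3, -2, -2): (-8, 144, -44).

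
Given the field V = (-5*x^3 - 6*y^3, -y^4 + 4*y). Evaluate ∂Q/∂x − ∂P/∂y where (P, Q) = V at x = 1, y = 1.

18

∂V₂/∂x = 0
∂V₁/∂y = -18*y^2
Scalar curl = 18*y^2
At (1, 1): 18.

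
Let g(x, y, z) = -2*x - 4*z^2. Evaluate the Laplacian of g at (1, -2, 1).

-8

∂²g/∂x² = 0
∂²g/∂y² = 0
∂²g/∂z² = -8
∇²g = -8
At (1, -2, 1): -8.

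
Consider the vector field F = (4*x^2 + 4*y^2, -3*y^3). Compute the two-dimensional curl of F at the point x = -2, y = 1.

-8

∂F₂/∂x = 0
∂F₁/∂y = 8*y
Scalar curl = -8*y
At (-2, 1): -8.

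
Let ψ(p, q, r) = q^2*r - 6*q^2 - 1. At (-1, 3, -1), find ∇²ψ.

-14

∂²ψ/∂p² = 0
∂²ψ/∂q² = 2*(r - 6)
∂²ψ/∂r² = 0
∇²ψ = 2*r - 12
At (-1, 3, -1): -14.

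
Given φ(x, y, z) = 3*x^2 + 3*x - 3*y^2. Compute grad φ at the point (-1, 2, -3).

(-3, -12, 0)

∂φ/∂x = 6*x + 3
∂φ/∂y = -6*y
∂φ/∂z = 0
∇φ = (6*x + 3, -6*y, 0)
At (-1, 2, -3): (-3, -12, 0).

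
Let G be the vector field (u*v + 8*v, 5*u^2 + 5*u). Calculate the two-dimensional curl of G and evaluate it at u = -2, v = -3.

∂G₂/∂u = 10*u + 5
∂G₁/∂v = u + 8
Scalar curl = 9*u - 3
At (-2, -3): -21.

-21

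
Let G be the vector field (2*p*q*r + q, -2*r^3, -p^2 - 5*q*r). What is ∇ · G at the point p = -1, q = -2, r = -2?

18

∂G₁/∂p = 2*q*r
∂G₂/∂q = 0
∂G₃/∂r = -5*q
∇·G = 2*q*r - 5*q
At (-1, -2, -2): 18.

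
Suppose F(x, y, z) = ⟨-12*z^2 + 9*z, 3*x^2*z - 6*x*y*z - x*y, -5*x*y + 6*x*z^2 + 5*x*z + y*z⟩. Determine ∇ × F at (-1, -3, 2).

(22, -88, 27)

(∇×F)₁ = ∂F₃/∂y − ∂F₂/∂z = -3*x^2 + 6*x*y - 5*x + z
(∇×F)₂ = ∂F₁/∂z − ∂F₃/∂x = 5*y - 6*z^2 - 29*z + 9
(∇×F)₃ = ∂F₂/∂x − ∂F₁/∂y = 6*x*z - 6*y*z - y
∇×F = (-3*x^2 + 6*x*y - 5*x + z, 5*y - 6*z^2 - 29*z + 9, 6*x*z - 6*y*z - y)
At (-1, -3, 2): (22, -88, 27).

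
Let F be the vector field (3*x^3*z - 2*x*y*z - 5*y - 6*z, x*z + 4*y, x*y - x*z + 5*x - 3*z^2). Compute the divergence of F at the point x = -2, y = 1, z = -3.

-78

∂F₁/∂x = 9*x^2*z - 2*y*z
∂F₂/∂y = 4
∂F₃/∂z = -x - 6*z
∇·F = 9*x^2*z - x - 2*y*z - 6*z + 4
At (-2, 1, -3): -78.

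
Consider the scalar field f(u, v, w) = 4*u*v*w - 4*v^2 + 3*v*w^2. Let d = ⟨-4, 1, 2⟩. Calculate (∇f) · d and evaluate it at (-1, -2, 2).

∂f/∂u = 4*v*w
∂f/∂v = 4*u*w - 8*v + 3*w^2
∂f/∂w = 4*u*v + 6*v*w
∇f at (-1, -2, 2) = (-16, 20, -16)
∇f · d = (-16)(-4) + (20)(1) + (-16)(2) = 52

52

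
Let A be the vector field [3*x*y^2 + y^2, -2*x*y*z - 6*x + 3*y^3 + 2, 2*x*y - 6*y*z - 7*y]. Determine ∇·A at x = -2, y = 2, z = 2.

44

∂A₁/∂x = 3*y^2
∂A₂/∂y = -2*x*z + 9*y^2
∂A₃/∂z = -6*y
∇·A = -2*x*z + 12*y^2 - 6*y
At (-2, 2, 2): 44.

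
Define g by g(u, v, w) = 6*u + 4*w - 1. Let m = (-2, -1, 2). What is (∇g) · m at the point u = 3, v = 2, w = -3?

-4

∂g/∂u = 6
∂g/∂v = 0
∂g/∂w = 4
∇g at (3, 2, -3) = (6, 0, 4)
∇g · m = (6)(-2) + (0)(-1) + (4)(2) = -4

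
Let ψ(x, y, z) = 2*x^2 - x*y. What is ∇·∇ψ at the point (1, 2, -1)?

4

∂²ψ/∂x² = 4
∂²ψ/∂y² = 0
∂²ψ/∂z² = 0
∇²ψ = 4
At (1, 2, -1): 4.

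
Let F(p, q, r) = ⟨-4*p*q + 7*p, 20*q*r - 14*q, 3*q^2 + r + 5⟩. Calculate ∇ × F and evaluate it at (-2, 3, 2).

(-42, 0, -8)

(∇×F)₁ = ∂F₃/∂q − ∂F₂/∂r = -14*q
(∇×F)₂ = ∂F₁/∂r − ∂F₃/∂p = 0
(∇×F)₃ = ∂F₂/∂p − ∂F₁/∂q = 4*p
∇×F = (-14*q, 0, 4*p)
At (-2, 3, 2): (-42, 0, -8).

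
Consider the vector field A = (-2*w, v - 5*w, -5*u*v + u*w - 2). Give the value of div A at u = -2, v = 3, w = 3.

-1

∂A₁/∂u = 0
∂A₂/∂v = 1
∂A₃/∂w = u
∇·A = u + 1
At (-2, 3, 3): -1.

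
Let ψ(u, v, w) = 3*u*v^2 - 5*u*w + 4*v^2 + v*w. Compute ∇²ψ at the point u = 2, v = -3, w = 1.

20

∂²ψ/∂u² = 0
∂²ψ/∂v² = 2*(3*u + 4)
∂²ψ/∂w² = 0
∇²ψ = 6*u + 8
At (2, -3, 1): 20.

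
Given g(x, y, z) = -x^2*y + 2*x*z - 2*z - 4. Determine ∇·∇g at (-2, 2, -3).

∂²g/∂x² = -2*y
∂²g/∂y² = 0
∂²g/∂z² = 0
∇²g = -2*y
At (-2, 2, -3): -4.

-4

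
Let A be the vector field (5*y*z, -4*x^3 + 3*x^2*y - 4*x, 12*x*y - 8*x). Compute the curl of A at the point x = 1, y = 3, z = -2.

(∇×A)₁ = ∂A₃/∂y − ∂A₂/∂z = 12*x
(∇×A)₂ = ∂A₁/∂z − ∂A₃/∂x = -7*y + 8
(∇×A)₃ = ∂A₂/∂x − ∂A₁/∂y = -12*x^2 + 6*x*y - 5*z - 4
∇×A = (12*x, -7*y + 8, -12*x^2 + 6*x*y - 5*z - 4)
At (1, 3, -2): (12, -13, 12).

(12, -13, 12)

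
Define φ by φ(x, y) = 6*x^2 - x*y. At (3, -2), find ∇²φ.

12

∂²φ/∂x² = 12
∂²φ/∂y² = 0
∇²φ = 12
At (3, -2): 12.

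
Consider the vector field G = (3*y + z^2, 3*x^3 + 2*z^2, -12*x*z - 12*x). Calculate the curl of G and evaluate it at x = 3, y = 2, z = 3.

(∇×G)₁ = ∂G₃/∂y − ∂G₂/∂z = -4*z
(∇×G)₂ = ∂G₁/∂z − ∂G₃/∂x = 14*z + 12
(∇×G)₃ = ∂G₂/∂x − ∂G₁/∂y = 9*x^2 - 3
∇×G = (-4*z, 14*z + 12, 9*x^2 - 3)
At (3, 2, 3): (-12, 54, 78).

(-12, 54, 78)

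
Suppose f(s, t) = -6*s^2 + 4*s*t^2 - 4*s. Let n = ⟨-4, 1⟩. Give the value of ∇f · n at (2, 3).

∂f/∂s = -12*s + 4*t^2 - 4
∂f/∂t = 8*s*t
∇f at (2, 3) = (8, 48)
∇f · n = (8)(-4) + (48)(1) = 16

16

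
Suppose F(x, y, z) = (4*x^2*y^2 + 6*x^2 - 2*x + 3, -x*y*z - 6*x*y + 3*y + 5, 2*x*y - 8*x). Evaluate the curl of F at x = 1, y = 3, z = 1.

(5, 2, -45)

(∇×F)₁ = ∂F₃/∂y − ∂F₂/∂z = x*y + 2*x
(∇×F)₂ = ∂F₁/∂z − ∂F₃/∂x = -2*y + 8
(∇×F)₃ = ∂F₂/∂x − ∂F₁/∂y = -8*x^2*y - y*z - 6*y
∇×F = (x*y + 2*x, -2*y + 8, -8*x^2*y - y*z - 6*y)
At (1, 3, 1): (5, 2, -45).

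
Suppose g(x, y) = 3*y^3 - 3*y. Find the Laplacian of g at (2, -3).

-54

∂²g/∂x² = 0
∂²g/∂y² = 18*y
∇²g = 18*y
At (2, -3): -54.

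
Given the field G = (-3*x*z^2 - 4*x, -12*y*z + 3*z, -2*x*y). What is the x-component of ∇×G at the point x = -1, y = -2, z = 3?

-25

(∇×G)_1 = ∂G₃/∂y − ∂G₂/∂z
= -2*x − (-12*y + 3)
= -2*x + 12*y - 3
At (-1, -2, 3): -25.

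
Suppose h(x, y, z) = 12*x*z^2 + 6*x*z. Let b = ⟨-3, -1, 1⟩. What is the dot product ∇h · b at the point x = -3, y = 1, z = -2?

∂h/∂x = 12*z^2 + 6*z
∂h/∂y = 0
∂h/∂z = 24*x*z + 6*x
∇h at (-3, 1, -2) = (36, 0, 126)
∇h · b = (36)(-3) + (0)(-1) + (126)(1) = 18

18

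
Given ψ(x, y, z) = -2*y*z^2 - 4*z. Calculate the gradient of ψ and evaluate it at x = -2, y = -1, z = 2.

(0, -8, 4)

∂ψ/∂x = 0
∂ψ/∂y = -2*z^2
∂ψ/∂z = -4*y*z - 4
∇ψ = (0, -2*z^2, -4*y*z - 4)
At (-2, -1, 2): (0, -8, 4).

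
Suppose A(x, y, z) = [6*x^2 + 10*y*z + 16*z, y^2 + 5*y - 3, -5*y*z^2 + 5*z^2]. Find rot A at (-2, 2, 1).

(-5, 36, -10)

(∇×A)₁ = ∂A₃/∂y − ∂A₂/∂z = -5*z^2
(∇×A)₂ = ∂A₁/∂z − ∂A₃/∂x = 10*y + 16
(∇×A)₃ = ∂A₂/∂x − ∂A₁/∂y = -10*z
∇×A = (-5*z^2, 10*y + 16, -10*z)
At (-2, 2, 1): (-5, 36, -10).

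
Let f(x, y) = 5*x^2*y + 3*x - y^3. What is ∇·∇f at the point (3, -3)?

-12

∂²f/∂x² = 10*y
∂²f/∂y² = -6*y
∇²f = 4*y
At (3, -3): -12.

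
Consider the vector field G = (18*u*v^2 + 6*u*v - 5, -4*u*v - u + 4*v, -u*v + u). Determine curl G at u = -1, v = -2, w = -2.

(1, -3, -59)

(∇×G)₁ = ∂G₃/∂v − ∂G₂/∂w = -u
(∇×G)₂ = ∂G₁/∂w − ∂G₃/∂u = v - 1
(∇×G)₃ = ∂G₂/∂u − ∂G₁/∂v = -36*u*v - 6*u - 4*v - 1
∇×G = (-u, v - 1, -36*u*v - 6*u - 4*v - 1)
At (-1, -2, -2): (1, -3, -59).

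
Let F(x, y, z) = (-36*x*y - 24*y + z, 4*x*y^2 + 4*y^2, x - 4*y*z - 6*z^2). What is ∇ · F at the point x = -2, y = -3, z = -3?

180

∂F₁/∂x = -36*y
∂F₂/∂y = 8*x*y + 8*y
∂F₃/∂z = -4*y - 12*z
∇·F = 8*x*y - 32*y - 12*z
At (-2, -3, -3): 180.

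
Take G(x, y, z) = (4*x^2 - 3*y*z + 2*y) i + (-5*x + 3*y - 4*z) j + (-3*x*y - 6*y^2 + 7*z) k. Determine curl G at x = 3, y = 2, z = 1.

(-29, 0, -4)

(∇×G)₁ = ∂G₃/∂y − ∂G₂/∂z = -3*x - 12*y + 4
(∇×G)₂ = ∂G₁/∂z − ∂G₃/∂x = 0
(∇×G)₃ = ∂G₂/∂x − ∂G₁/∂y = 3*z - 7
∇×G = (-3*x - 12*y + 4, 0, 3*z - 7)
At (3, 2, 1): (-29, 0, -4).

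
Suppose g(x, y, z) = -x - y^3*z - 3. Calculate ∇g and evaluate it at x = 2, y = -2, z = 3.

(-1, -36, 8)

∂g/∂x = -1
∂g/∂y = -3*y^2*z
∂g/∂z = -y^3
∇g = (-1, -3*y^2*z, -y^3)
At (2, -2, 3): (-1, -36, 8).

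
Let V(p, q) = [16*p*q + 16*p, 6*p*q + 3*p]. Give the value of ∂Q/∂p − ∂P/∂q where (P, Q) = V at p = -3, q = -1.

∂V₂/∂p = 6*q + 3
∂V₁/∂q = 16*p
Scalar curl = -16*p + 6*q + 3
At (-3, -1): 45.

45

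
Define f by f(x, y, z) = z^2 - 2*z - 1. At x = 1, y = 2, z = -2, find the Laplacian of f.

2

∂²f/∂x² = 0
∂²f/∂y² = 0
∂²f/∂z² = 2
∇²f = 2
At (1, 2, -2): 2.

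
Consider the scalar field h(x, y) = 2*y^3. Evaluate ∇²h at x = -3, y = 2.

∂²h/∂x² = 0
∂²h/∂y² = 12*y
∇²h = 12*y
At (-3, 2): 24.

24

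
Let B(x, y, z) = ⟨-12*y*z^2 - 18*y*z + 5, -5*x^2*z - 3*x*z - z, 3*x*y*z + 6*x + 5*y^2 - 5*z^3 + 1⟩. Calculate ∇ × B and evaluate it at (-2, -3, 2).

(-27, 210, 118)

(∇×B)₁ = ∂B₃/∂y − ∂B₂/∂z = 5*x^2 + 3*x*z + 3*x + 10*y + 1
(∇×B)₂ = ∂B₁/∂z − ∂B₃/∂x = -27*y*z - 18*y - 6
(∇×B)₃ = ∂B₂/∂x − ∂B₁/∂y = -10*x*z + 12*z^2 + 15*z
∇×B = (5*x^2 + 3*x*z + 3*x + 10*y + 1, -27*y*z - 18*y - 6, -10*x*z + 12*z^2 + 15*z)
At (-2, -3, 2): (-27, 210, 118).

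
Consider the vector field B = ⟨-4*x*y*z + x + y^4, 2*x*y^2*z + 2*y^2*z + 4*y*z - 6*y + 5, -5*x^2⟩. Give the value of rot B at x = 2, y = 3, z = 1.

(-66, -4, -82)

(∇×B)₁ = ∂B₃/∂y − ∂B₂/∂z = -2*x*y^2 - 2*y^2 - 4*y
(∇×B)₂ = ∂B₁/∂z − ∂B₃/∂x = -4*x*y + 10*x
(∇×B)₃ = ∂B₂/∂x − ∂B₁/∂y = 4*x*z - 4*y^3 + 2*y^2*z
∇×B = (-2*x*y^2 - 2*y^2 - 4*y, -4*x*y + 10*x, 4*x*z - 4*y^3 + 2*y^2*z)
At (2, 3, 1): (-66, -4, -82).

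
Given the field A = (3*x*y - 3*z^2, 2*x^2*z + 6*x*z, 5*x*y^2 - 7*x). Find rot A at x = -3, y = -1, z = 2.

(∇×A)₁ = ∂A₃/∂y − ∂A₂/∂z = -2*x^2 + 10*x*y - 6*x
(∇×A)₂ = ∂A₁/∂z − ∂A₃/∂x = -5*y^2 - 6*z + 7
(∇×A)₃ = ∂A₂/∂x − ∂A₁/∂y = 4*x*z - 3*x + 6*z
∇×A = (-2*x^2 + 10*x*y - 6*x, -5*y^2 - 6*z + 7, 4*x*z - 3*x + 6*z)
At (-3, -1, 2): (30, -10, -3).

(30, -10, -3)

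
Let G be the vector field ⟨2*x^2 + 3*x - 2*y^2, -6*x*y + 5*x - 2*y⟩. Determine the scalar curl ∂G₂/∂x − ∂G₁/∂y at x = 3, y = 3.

∂G₂/∂x = -6*y + 5
∂G₁/∂y = -4*y
Scalar curl = -2*y + 5
At (3, 3): -1.

-1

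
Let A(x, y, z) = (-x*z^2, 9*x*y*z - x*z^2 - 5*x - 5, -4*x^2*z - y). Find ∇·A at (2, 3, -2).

-56

∂A₁/∂x = -z^2
∂A₂/∂y = 9*x*z
∂A₃/∂z = -4*x^2
∇·A = -4*x^2 + 9*x*z - z^2
At (2, 3, -2): -56.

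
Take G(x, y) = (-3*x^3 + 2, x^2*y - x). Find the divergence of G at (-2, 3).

-32

∂G₁/∂x = -9*x^2
∂G₂/∂y = x^2
∇·G = -8*x^2
At (-2, 3): -32.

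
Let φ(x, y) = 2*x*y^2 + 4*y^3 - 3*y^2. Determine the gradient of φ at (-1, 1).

(2, 2)

∂φ/∂x = 2*y^2
∂φ/∂y = 4*x*y + 12*y^2 - 6*y
∇φ = (2*y^2, 4*x*y + 12*y^2 - 6*y)
At (-1, 1): (2, 2).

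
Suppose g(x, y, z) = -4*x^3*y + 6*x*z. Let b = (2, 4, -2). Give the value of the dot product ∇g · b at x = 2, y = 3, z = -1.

-452

∂g/∂x = -12*x^2*y + 6*z
∂g/∂y = -4*x^3
∂g/∂z = 6*x
∇g at (2, 3, -1) = (-150, -32, 12)
∇g · b = (-150)(2) + (-32)(4) + (12)(-2) = -452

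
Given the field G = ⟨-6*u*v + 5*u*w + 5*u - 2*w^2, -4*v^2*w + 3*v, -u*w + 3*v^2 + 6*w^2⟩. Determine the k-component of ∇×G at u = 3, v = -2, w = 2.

(∇×G)_3 = ∂G₂/∂u − ∂G₁/∂v
= 0 − (-6*u)
= 6*u
At (3, -2, 2): 18.

18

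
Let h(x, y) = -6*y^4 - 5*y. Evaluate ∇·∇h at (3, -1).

∂²h/∂x² = 0
∂²h/∂y² = -72*y^2
∇²h = -72*y^2
At (3, -1): -72.

-72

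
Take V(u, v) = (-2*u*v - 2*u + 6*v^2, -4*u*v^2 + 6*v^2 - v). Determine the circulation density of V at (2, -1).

∂V₂/∂u = -4*v^2
∂V₁/∂v = -2*u + 12*v
Scalar curl = 2*u - 4*v^2 - 12*v
At (2, -1): 12.

12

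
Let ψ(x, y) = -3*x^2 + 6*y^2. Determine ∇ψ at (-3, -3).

∂ψ/∂x = -6*x
∂ψ/∂y = 12*y
∇ψ = (-6*x, 12*y)
At (-3, -3): (18, -36).

(18, -36)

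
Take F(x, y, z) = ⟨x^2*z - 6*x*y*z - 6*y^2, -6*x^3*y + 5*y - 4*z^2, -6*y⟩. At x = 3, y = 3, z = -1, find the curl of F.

(∇×F)₁ = ∂F₃/∂y − ∂F₂/∂z = 8*z - 6
(∇×F)₂ = ∂F₁/∂z − ∂F₃/∂x = x^2 - 6*x*y
(∇×F)₃ = ∂F₂/∂x − ∂F₁/∂y = -18*x^2*y + 6*x*z + 12*y
∇×F = (8*z - 6, x^2 - 6*x*y, -18*x^2*y + 6*x*z + 12*y)
At (3, 3, -1): (-14, -45, -468).

(-14, -45, -468)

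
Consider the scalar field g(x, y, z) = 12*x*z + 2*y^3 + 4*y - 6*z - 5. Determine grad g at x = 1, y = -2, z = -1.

(-12, 28, 6)

∂g/∂x = 12*z
∂g/∂y = 6*y^2 + 4
∂g/∂z = 12*x - 6
∇g = (12*z, 6*y^2 + 4, 12*x - 6)
At (1, -2, -1): (-12, 28, 6).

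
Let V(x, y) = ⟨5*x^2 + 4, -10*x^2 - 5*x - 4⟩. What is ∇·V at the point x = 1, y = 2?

∂V₁/∂x = 10*x
∂V₂/∂y = 0
∇·V = 10*x
At (1, 2): 10.

10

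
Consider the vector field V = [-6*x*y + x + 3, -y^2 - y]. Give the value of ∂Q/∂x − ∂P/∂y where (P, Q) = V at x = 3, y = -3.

∂V₂/∂x = 0
∂V₁/∂y = -6*x
Scalar curl = 6*x
At (3, -3): 18.

18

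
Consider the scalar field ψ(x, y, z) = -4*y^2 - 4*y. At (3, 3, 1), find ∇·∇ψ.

∂²ψ/∂x² = 0
∂²ψ/∂y² = -8
∂²ψ/∂z² = 0
∇²ψ = -8
At (3, 3, 1): -8.

-8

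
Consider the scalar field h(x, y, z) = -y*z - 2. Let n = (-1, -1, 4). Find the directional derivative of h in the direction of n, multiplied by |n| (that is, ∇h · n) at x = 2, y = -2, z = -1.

∂h/∂x = 0
∂h/∂y = -z
∂h/∂z = -y
∇h at (2, -2, -1) = (0, 1, 2)
∇h · n = (0)(-1) + (1)(-1) + (2)(4) = 7

7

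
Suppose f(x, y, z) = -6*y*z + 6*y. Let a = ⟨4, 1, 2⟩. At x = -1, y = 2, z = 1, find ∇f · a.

-24

∂f/∂x = 0
∂f/∂y = -6*z + 6
∂f/∂z = -6*y
∇f at (-1, 2, 1) = (0, 0, -12)
∇f · a = (0)(4) + (0)(1) + (-12)(2) = -24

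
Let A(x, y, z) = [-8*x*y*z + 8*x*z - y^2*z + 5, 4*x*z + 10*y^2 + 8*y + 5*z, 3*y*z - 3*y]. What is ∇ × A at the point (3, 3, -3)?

(-29, -57, -102)

(∇×A)₁ = ∂A₃/∂y − ∂A₂/∂z = -4*x + 3*z - 8
(∇×A)₂ = ∂A₁/∂z − ∂A₃/∂x = -8*x*y + 8*x - y^2
(∇×A)₃ = ∂A₂/∂x − ∂A₁/∂y = 8*x*z + 2*y*z + 4*z
∇×A = (-4*x + 3*z - 8, -8*x*y + 8*x - y^2, 8*x*z + 2*y*z + 4*z)
At (3, 3, -3): (-29, -57, -102).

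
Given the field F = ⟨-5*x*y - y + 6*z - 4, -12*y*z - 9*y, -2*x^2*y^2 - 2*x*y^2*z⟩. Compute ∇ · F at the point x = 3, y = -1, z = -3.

∂F₁/∂x = -5*y
∂F₂/∂y = -12*z - 9
∂F₃/∂z = -2*x*y^2
∇·F = -2*x*y^2 - 5*y - 12*z - 9
At (3, -1, -3): 26.

26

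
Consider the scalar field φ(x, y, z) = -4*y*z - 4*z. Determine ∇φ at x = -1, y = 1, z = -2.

∂φ/∂x = 0
∂φ/∂y = -4*z
∂φ/∂z = -4*y - 4
∇φ = (0, -4*z, -4*y - 4)
At (-1, 1, -2): (0, 8, -8).

(0, 8, -8)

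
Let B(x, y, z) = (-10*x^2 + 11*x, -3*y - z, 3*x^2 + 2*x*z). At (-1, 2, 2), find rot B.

(1, 2, 0)

(∇×B)₁ = ∂B₃/∂y − ∂B₂/∂z = 1
(∇×B)₂ = ∂B₁/∂z − ∂B₃/∂x = -6*x - 2*z
(∇×B)₃ = ∂B₂/∂x − ∂B₁/∂y = 0
∇×B = (1, -6*x - 2*z, 0)
At (-1, 2, 2): (1, 2, 0).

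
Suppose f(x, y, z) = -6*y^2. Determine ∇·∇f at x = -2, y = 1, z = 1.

∂²f/∂x² = 0
∂²f/∂y² = -12
∂²f/∂z² = 0
∇²f = -12
At (-2, 1, 1): -12.

-12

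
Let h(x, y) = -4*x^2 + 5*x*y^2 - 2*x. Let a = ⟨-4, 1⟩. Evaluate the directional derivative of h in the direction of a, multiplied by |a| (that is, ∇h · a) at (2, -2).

∂h/∂x = -8*x + 5*y^2 - 2
∂h/∂y = 10*x*y
∇h at (2, -2) = (2, -40)
∇h · a = (2)(-4) + (-40)(1) = -48

-48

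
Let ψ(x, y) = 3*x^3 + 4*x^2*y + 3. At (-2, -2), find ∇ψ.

∂ψ/∂x = 9*x^2 + 8*x*y
∂ψ/∂y = 4*x^2
∇ψ = (9*x^2 + 8*x*y, 4*x^2)
At (-2, -2): (68, 16).

(68, 16)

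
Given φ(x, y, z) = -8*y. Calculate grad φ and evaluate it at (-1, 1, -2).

∂φ/∂x = 0
∂φ/∂y = -8
∂φ/∂z = 0
∇φ = (0, -8, 0)
At (-1, 1, -2): (0, -8, 0).

(0, -8, 0)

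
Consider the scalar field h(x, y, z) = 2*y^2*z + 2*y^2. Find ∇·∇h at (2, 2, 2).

∂²h/∂x² = 0
∂²h/∂y² = 4*(z + 1)
∂²h/∂z² = 0
∇²h = 4*z + 4
At (2, 2, 2): 12.

12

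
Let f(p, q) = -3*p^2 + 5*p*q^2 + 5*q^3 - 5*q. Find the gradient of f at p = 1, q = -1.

∂f/∂p = -6*p + 5*q^2
∂f/∂q = 10*p*q + 15*q^2 - 5
∇f = (-6*p + 5*q^2, 10*p*q + 15*q^2 - 5)
At (1, -1): (-1, 0).

(-1, 0)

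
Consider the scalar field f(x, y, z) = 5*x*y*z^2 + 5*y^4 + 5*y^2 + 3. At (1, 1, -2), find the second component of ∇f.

50

(∇f)_2 = ∂f/∂y = 5*x*z^2 + 20*y^3 + 10*y
At (1, 1, -2): 50.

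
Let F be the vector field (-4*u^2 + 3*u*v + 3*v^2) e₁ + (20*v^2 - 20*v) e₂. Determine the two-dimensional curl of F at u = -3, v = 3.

-9

∂F₂/∂u = 0
∂F₁/∂v = 3*u + 6*v
Scalar curl = -3*u - 6*v
At (-3, 3): -9.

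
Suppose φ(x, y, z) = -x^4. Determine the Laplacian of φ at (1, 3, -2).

∂²φ/∂x² = -12*x^2
∂²φ/∂y² = 0
∂²φ/∂z² = 0
∇²φ = -12*x^2
At (1, 3, -2): -12.

-12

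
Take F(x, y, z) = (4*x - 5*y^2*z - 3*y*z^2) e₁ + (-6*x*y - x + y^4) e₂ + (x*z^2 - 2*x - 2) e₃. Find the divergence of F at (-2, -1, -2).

∂F₁/∂x = 4
∂F₂/∂y = -6*x + 4*y^3
∂F₃/∂z = 2*x*z
∇·F = 2*x*z - 6*x + 4*y^3 + 4
At (-2, -1, -2): 20.

20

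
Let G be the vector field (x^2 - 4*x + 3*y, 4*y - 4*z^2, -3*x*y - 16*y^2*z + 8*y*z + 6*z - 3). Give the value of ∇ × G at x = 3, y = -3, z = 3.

(∇×G)₁ = ∂G₃/∂y − ∂G₂/∂z = -3*x - 32*y*z + 16*z
(∇×G)₂ = ∂G₁/∂z − ∂G₃/∂x = 3*y
(∇×G)₃ = ∂G₂/∂x − ∂G₁/∂y = -3
∇×G = (-3*x - 32*y*z + 16*z, 3*y, -3)
At (3, -3, 3): (327, -9, -3).

(327, -9, -3)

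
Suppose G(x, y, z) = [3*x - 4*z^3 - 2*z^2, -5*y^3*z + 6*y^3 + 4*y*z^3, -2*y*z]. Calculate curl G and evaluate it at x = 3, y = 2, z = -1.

(∇×G)₁ = ∂G₃/∂y − ∂G₂/∂z = 5*y^3 - 12*y*z^2 - 2*z
(∇×G)₂ = ∂G₁/∂z − ∂G₃/∂x = -12*z^2 - 4*z
(∇×G)₃ = ∂G₂/∂x − ∂G₁/∂y = 0
∇×G = (5*y^3 - 12*y*z^2 - 2*z, -12*z^2 - 4*z, 0)
At (3, 2, -1): (18, -8, 0).

(18, -8, 0)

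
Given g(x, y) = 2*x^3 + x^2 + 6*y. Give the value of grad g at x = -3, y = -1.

∂g/∂x = 6*x^2 + 2*x
∂g/∂y = 6
∇g = (6*x^2 + 2*x, 6)
At (-3, -1): (48, 6).

(48, 6)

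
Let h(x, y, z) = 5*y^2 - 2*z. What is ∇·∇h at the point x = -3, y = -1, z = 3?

10

∂²h/∂x² = 0
∂²h/∂y² = 10
∂²h/∂z² = 0
∇²h = 10
At (-3, -1, 3): 10.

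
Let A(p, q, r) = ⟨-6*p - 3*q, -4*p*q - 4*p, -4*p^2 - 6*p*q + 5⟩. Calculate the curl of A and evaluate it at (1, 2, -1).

(-6, 20, -9)

(∇×A)₁ = ∂A₃/∂q − ∂A₂/∂r = -6*p
(∇×A)₂ = ∂A₁/∂r − ∂A₃/∂p = 8*p + 6*q
(∇×A)₃ = ∂A₂/∂p − ∂A₁/∂q = -4*q - 1
∇×A = (-6*p, 8*p + 6*q, -4*q - 1)
At (1, 2, -1): (-6, 20, -9).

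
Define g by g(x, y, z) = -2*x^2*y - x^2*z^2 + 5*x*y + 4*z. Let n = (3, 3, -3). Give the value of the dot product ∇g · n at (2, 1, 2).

-15

∂g/∂x = -4*x*y - 2*x*z^2 + 5*y
∂g/∂y = -2*x^2 + 5*x
∂g/∂z = -2*x^2*z + 4
∇g at (2, 1, 2) = (-19, 2, -12)
∇g · n = (-19)(3) + (2)(3) + (-12)(-3) = -15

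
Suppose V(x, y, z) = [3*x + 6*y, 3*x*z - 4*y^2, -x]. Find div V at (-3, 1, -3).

∂V₁/∂x = 3
∂V₂/∂y = -8*y
∂V₃/∂z = 0
∇·V = -8*y + 3
At (-3, 1, -3): -5.

-5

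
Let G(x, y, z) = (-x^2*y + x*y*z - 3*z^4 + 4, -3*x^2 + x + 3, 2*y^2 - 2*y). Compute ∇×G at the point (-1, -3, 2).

(∇×G)₁ = ∂G₃/∂y − ∂G₂/∂z = 4*y - 2
(∇×G)₂ = ∂G₁/∂z − ∂G₃/∂x = x*y - 12*z^3
(∇×G)₃ = ∂G₂/∂x − ∂G₁/∂y = x^2 - x*z - 6*x + 1
∇×G = (4*y - 2, x*y - 12*z^3, x^2 - x*z - 6*x + 1)
At (-1, -3, 2): (-14, -93, 10).

(-14, -93, 10)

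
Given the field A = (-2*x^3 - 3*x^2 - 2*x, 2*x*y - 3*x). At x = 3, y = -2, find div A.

-68

∂A₁/∂x = -6*x^2 - 6*x - 2
∂A₂/∂y = 2*x
∇·A = -6*x^2 - 4*x - 2
At (3, -2): -68.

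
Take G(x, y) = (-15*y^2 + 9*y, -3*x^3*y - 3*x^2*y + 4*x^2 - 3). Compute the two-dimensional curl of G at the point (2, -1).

25

∂G₂/∂x = -9*x^2*y - 6*x*y + 8*x
∂G₁/∂y = -30*y + 9
Scalar curl = -9*x^2*y - 6*x*y + 8*x + 30*y - 9
At (2, -1): 25.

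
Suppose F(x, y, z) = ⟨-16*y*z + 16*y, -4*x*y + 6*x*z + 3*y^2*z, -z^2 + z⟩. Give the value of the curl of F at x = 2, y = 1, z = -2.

(∇×F)₁ = ∂F₃/∂y − ∂F₂/∂z = -6*x - 3*y^2
(∇×F)₂ = ∂F₁/∂z − ∂F₃/∂x = -16*y
(∇×F)₃ = ∂F₂/∂x − ∂F₁/∂y = -4*y + 22*z - 16
∇×F = (-6*x - 3*y^2, -16*y, -4*y + 22*z - 16)
At (2, 1, -2): (-15, -16, -64).

(-15, -16, -64)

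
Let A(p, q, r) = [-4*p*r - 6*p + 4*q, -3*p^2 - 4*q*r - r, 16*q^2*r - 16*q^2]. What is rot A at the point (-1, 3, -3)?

(∇×A)₁ = ∂A₃/∂q − ∂A₂/∂r = 32*q*r - 28*q + 1
(∇×A)₂ = ∂A₁/∂r − ∂A₃/∂p = -4*p
(∇×A)₃ = ∂A₂/∂p − ∂A₁/∂q = -6*p - 4
∇×A = (32*q*r - 28*q + 1, -4*p, -6*p - 4)
At (-1, 3, -3): (-371, 4, 2).

(-371, 4, 2)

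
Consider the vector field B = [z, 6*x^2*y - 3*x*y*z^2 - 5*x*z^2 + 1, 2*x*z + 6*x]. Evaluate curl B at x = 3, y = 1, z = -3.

(-144, 1, -36)

(∇×B)₁ = ∂B₃/∂y − ∂B₂/∂z = 6*x*y*z + 10*x*z
(∇×B)₂ = ∂B₁/∂z − ∂B₃/∂x = -2*z - 5
(∇×B)₃ = ∂B₂/∂x − ∂B₁/∂y = 12*x*y - 3*y*z^2 - 5*z^2
∇×B = (6*x*y*z + 10*x*z, -2*z - 5, 12*x*y - 3*y*z^2 - 5*z^2)
At (3, 1, -3): (-144, 1, -36).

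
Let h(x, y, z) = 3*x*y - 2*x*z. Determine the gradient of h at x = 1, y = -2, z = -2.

∂h/∂x = 3*y - 2*z
∂h/∂y = 3*x
∂h/∂z = -2*x
∇h = (3*y - 2*z, 3*x, -2*x)
At (1, -2, -2): (-2, 3, -2).

(-2, 3, -2)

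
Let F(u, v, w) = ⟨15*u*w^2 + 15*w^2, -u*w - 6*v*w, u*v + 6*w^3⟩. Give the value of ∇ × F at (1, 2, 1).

(14, 58, -1)

(∇×F)₁ = ∂F₃/∂v − ∂F₂/∂w = 2*u + 6*v
(∇×F)₂ = ∂F₁/∂w − ∂F₃/∂u = 30*u*w - v + 30*w
(∇×F)₃ = ∂F₂/∂u − ∂F₁/∂v = -w
∇×F = (2*u + 6*v, 30*u*w - v + 30*w, -w)
At (1, 2, 1): (14, 58, -1).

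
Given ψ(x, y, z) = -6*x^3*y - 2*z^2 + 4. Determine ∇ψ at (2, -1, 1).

∂ψ/∂x = -18*x^2*y
∂ψ/∂y = -6*x^3
∂ψ/∂z = -4*z
∇ψ = (-18*x^2*y, -6*x^3, -4*z)
At (2, -1, 1): (72, -48, -4).

(72, -48, -4)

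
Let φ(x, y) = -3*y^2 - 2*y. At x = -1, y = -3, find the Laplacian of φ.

∂²φ/∂x² = 0
∂²φ/∂y² = -6
∇²φ = -6
At (-1, -3): -6.

-6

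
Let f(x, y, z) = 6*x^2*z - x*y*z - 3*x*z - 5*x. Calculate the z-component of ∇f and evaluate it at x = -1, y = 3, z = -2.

(∇f)_3 = ∂f/∂z = 6*x^2 - x*y - 3*x
At (-1, 3, -2): 12.

12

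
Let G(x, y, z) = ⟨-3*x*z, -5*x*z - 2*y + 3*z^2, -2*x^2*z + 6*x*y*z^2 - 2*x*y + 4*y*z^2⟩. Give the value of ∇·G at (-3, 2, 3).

∂G₁/∂x = -3*z
∂G₂/∂y = -2
∂G₃/∂z = -2*x^2 + 12*x*y*z + 8*y*z
∇·G = -2*x^2 + 12*x*y*z + 8*y*z - 3*z - 2
At (-3, 2, 3): -197.

-197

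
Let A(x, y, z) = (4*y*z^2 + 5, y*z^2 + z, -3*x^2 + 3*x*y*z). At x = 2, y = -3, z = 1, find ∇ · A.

∂A₁/∂x = 0
∂A₂/∂y = z^2
∂A₃/∂z = 3*x*y
∇·A = 3*x*y + z^2
At (2, -3, 1): -17.

-17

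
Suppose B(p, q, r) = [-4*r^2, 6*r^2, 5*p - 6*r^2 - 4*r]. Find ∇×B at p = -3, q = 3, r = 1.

(-12, -13, 0)

(∇×B)₁ = ∂B₃/∂q − ∂B₂/∂r = -12*r
(∇×B)₂ = ∂B₁/∂r − ∂B₃/∂p = -8*r - 5
(∇×B)₃ = ∂B₂/∂p − ∂B₁/∂q = 0
∇×B = (-12*r, -8*r - 5, 0)
At (-3, 3, 1): (-12, -13, 0).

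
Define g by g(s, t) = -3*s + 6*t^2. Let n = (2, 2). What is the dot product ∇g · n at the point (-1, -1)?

-30

∂g/∂s = -3
∂g/∂t = 12*t
∇g at (-1, -1) = (-3, -12)
∇g · n = (-3)(2) + (-12)(2) = -30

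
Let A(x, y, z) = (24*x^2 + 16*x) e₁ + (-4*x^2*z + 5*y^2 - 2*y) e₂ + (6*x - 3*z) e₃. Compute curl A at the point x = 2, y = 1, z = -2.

(16, -6, 32)

(∇×A)₁ = ∂A₃/∂y − ∂A₂/∂z = 4*x^2
(∇×A)₂ = ∂A₁/∂z − ∂A₃/∂x = -6
(∇×A)₃ = ∂A₂/∂x − ∂A₁/∂y = -8*x*z
∇×A = (4*x^2, -6, -8*x*z)
At (2, 1, -2): (16, -6, 32).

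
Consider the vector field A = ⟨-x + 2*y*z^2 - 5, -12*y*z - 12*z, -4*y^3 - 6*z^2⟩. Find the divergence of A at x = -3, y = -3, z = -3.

71

∂A₁/∂x = -1
∂A₂/∂y = -12*z
∂A₃/∂z = -12*z
∇·A = -24*z - 1
At (-3, -3, -3): 71.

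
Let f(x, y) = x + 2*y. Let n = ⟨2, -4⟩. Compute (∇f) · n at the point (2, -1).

-6

∂f/∂x = 1
∂f/∂y = 2
∇f at (2, -1) = (1, 2)
∇f · n = (1)(2) + (2)(-4) = -6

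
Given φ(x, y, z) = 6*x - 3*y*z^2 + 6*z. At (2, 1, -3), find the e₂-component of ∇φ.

-27

(∇φ)_2 = ∂φ/∂y = -3*z^2
At (2, 1, -3): -27.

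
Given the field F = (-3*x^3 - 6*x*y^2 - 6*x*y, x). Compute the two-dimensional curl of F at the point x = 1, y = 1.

19

∂F₂/∂x = 1
∂F₁/∂y = -12*x*y - 6*x
Scalar curl = 12*x*y + 6*x + 1
At (1, 1): 19.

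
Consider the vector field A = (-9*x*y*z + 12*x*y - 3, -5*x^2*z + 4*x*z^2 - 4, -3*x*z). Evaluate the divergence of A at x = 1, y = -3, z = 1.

∂A₁/∂x = -9*y*z + 12*y
∂A₂/∂y = 0
∂A₃/∂z = -3*x
∇·A = -3*x - 9*y*z + 12*y
At (1, -3, 1): -12.

-12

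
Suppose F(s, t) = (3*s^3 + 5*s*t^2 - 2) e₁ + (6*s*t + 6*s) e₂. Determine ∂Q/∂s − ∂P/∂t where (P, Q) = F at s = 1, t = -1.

∂F₂/∂s = 6*t + 6
∂F₁/∂t = 10*s*t
Scalar curl = -10*s*t + 6*t + 6
At (1, -1): 10.

10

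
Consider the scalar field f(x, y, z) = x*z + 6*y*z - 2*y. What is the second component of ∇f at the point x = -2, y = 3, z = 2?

(∇f)_2 = ∂f/∂y = 6*z - 2
At (-2, 3, 2): 10.

10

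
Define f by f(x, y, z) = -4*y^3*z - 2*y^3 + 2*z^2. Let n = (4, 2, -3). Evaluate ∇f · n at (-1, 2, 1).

-60

∂f/∂x = 0
∂f/∂y = -12*y^2*z - 6*y^2
∂f/∂z = -4*y^3 + 4*z
∇f at (-1, 2, 1) = (0, -72, -28)
∇f · n = (0)(4) + (-72)(2) + (-28)(-3) = -60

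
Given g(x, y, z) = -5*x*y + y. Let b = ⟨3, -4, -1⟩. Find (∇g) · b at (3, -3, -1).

101

∂g/∂x = -5*y
∂g/∂y = -5*x + 1
∂g/∂z = 0
∇g at (3, -3, -1) = (15, -14, 0)
∇g · b = (15)(3) + (-14)(-4) + (0)(-1) = 101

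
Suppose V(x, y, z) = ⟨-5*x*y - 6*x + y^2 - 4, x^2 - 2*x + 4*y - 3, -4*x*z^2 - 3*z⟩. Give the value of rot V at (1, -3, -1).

(0, 4, 11)

(∇×V)₁ = ∂V₃/∂y − ∂V₂/∂z = 0
(∇×V)₂ = ∂V₁/∂z − ∂V₃/∂x = 4*z^2
(∇×V)₃ = ∂V₂/∂x − ∂V₁/∂y = 7*x - 2*y - 2
∇×V = (0, 4*z^2, 7*x - 2*y - 2)
At (1, -3, -1): (0, 4, 11).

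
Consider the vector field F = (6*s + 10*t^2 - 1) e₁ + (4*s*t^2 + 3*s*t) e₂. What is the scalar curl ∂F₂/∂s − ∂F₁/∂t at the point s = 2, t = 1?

∂F₂/∂s = 4*t^2 + 3*t
∂F₁/∂t = 20*t
Scalar curl = 4*t^2 - 17*t
At (2, 1): -13.

-13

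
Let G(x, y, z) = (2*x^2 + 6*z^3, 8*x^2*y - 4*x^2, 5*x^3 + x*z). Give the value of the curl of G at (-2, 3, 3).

(0, 99, -80)

(∇×G)₁ = ∂G₃/∂y − ∂G₂/∂z = 0
(∇×G)₂ = ∂G₁/∂z − ∂G₃/∂x = -15*x^2 + 18*z^2 - z
(∇×G)₃ = ∂G₂/∂x − ∂G₁/∂y = 16*x*y - 8*x
∇×G = (0, -15*x^2 + 18*z^2 - z, 16*x*y - 8*x)
At (-2, 3, 3): (0, 99, -80).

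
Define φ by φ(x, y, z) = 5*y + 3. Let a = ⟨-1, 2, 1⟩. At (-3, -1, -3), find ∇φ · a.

∂φ/∂x = 0
∂φ/∂y = 5
∂φ/∂z = 0
∇φ at (-3, -1, -3) = (0, 5, 0)
∇φ · a = (0)(-1) + (5)(2) + (0)(1) = 10

10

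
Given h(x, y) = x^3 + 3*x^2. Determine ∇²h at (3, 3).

24

∂²h/∂x² = 6*(x + 1)
∂²h/∂y² = 0
∇²h = 6*x + 6
At (3, 3): 24.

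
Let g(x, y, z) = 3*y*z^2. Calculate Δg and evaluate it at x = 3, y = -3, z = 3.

∂²g/∂x² = 0
∂²g/∂y² = 0
∂²g/∂z² = 6*y
∇²g = 6*y
At (3, -3, 3): -18.

-18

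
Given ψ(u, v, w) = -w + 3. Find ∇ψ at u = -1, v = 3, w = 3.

(0, 0, -1)

∂ψ/∂u = 0
∂ψ/∂v = 0
∂ψ/∂w = -1
∇ψ = (0, 0, -1)
At (-1, 3, 3): (0, 0, -1).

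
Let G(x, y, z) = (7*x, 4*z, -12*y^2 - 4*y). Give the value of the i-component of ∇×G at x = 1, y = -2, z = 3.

(∇×G)_1 = ∂G₃/∂y − ∂G₂/∂z
= -24*y - 4 − (4)
= -24*y - 8
At (1, -2, 3): 40.

40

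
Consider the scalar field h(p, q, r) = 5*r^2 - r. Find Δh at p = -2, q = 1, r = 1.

∂²h/∂p² = 0
∂²h/∂q² = 0
∂²h/∂r² = 10
∇²h = 10
At (-2, 1, 1): 10.

10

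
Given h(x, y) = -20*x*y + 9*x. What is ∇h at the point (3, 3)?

∂h/∂x = -20*y + 9
∂h/∂y = -20*x
∇h = (-20*y + 9, -20*x)
At (3, 3): (-51, -60).

(-51, -60)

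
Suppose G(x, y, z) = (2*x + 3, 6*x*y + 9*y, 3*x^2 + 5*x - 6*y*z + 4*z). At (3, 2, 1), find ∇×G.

(-6, -23, 12)

(∇×G)₁ = ∂G₃/∂y − ∂G₂/∂z = -6*z
(∇×G)₂ = ∂G₁/∂z − ∂G₃/∂x = -6*x - 5
(∇×G)₃ = ∂G₂/∂x − ∂G₁/∂y = 6*y
∇×G = (-6*z, -6*x - 5, 6*y)
At (3, 2, 1): (-6, -23, 12).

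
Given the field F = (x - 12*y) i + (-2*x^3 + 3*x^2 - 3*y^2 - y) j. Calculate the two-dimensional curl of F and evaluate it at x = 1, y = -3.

∂F₂/∂x = -6*x^2 + 6*x
∂F₁/∂y = -12
Scalar curl = -6*x^2 + 6*x + 12
At (1, -3): 12.

12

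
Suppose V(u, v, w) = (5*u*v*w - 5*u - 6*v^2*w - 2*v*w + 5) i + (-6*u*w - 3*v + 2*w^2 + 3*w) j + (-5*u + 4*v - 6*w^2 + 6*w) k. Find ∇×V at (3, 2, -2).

(∇×V)₁ = ∂V₃/∂v − ∂V₂/∂w = 6*u - 4*w + 1
(∇×V)₂ = ∂V₁/∂w − ∂V₃/∂u = 5*u*v - 6*v^2 - 2*v + 5
(∇×V)₃ = ∂V₂/∂u − ∂V₁/∂v = -5*u*w + 12*v*w - 4*w
∇×V = (6*u - 4*w + 1, 5*u*v - 6*v^2 - 2*v + 5, -5*u*w + 12*v*w - 4*w)
At (3, 2, -2): (27, 7, -10).

(27, 7, -10)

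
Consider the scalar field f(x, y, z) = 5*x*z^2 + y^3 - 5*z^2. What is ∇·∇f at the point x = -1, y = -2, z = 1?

-32

∂²f/∂x² = 0
∂²f/∂y² = 6*y
∂²f/∂z² = 10*(x - 1)
∇²f = 10*x + 6*y - 10
At (-1, -2, 1): -32.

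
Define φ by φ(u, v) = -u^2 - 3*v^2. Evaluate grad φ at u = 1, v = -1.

∂φ/∂u = -2*u
∂φ/∂v = -6*v
∇φ = (-2*u, -6*v)
At (1, -1): (-2, 6).

(-2, 6)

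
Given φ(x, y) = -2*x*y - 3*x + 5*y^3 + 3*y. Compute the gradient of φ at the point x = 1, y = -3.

(3, 136)

∂φ/∂x = -2*y - 3
∂φ/∂y = -2*x + 15*y^2 + 3
∇φ = (-2*y - 3, -2*x + 15*y^2 + 3)
At (1, -3): (3, 136).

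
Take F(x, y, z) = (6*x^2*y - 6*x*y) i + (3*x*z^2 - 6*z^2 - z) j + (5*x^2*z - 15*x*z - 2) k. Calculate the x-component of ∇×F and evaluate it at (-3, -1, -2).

-59

(∇×F)_1 = ∂F₃/∂y − ∂F₂/∂z
= 0 − (6*x*z - 12*z - 1)
= -6*x*z + 12*z + 1
At (-3, -1, -2): -59.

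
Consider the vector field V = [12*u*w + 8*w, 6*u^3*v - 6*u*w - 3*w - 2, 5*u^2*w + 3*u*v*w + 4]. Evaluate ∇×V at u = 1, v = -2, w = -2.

(∇×V)₁ = ∂V₃/∂v − ∂V₂/∂w = 3*u*w + 6*u + 3
(∇×V)₂ = ∂V₁/∂w − ∂V₃/∂u = -10*u*w + 12*u - 3*v*w + 8
(∇×V)₃ = ∂V₂/∂u − ∂V₁/∂v = 18*u^2*v - 6*w
∇×V = (3*u*w + 6*u + 3, -10*u*w + 12*u - 3*v*w + 8, 18*u^2*v - 6*w)
At (1, -2, -2): (3, 28, -24).

(3, 28, -24)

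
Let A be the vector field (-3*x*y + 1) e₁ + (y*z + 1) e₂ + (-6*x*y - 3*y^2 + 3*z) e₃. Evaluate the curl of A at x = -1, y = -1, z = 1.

(∇×A)₁ = ∂A₃/∂y − ∂A₂/∂z = -6*x - 7*y
(∇×A)₂ = ∂A₁/∂z − ∂A₃/∂x = 6*y
(∇×A)₃ = ∂A₂/∂x − ∂A₁/∂y = 3*x
∇×A = (-6*x - 7*y, 6*y, 3*x)
At (-1, -1, 1): (13, -6, -3).

(13, -6, -3)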